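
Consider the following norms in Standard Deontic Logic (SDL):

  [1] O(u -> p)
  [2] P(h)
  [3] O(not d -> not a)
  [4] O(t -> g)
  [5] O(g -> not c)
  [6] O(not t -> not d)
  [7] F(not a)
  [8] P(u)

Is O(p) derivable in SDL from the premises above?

Premise 1 is O(u -> p), but O(u) is not derivable from the premises (the permission P(u) asserts only not O(not u), not O(u)), so it does not yield O(p).
No other premise forces O(p). An ideal world satisfying every premise can still have p false, so O(p) is not derivable.

No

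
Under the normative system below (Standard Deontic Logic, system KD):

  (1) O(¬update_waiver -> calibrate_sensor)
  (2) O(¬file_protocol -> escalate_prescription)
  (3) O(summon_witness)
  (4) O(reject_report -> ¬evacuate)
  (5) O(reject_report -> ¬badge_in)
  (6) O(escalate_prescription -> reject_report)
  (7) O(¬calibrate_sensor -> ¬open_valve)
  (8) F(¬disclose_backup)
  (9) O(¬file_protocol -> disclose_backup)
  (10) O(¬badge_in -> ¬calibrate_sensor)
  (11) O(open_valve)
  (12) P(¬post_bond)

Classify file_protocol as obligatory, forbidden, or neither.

Obligatory

Premise 11 gives O(open_valve).
Premise 7 is O(¬calibrate_sensor -> ¬open_valve); contrapositively O(open_valve -> calibrate_sensor). Since O(open_valve) holds, K gives O(calibrate_sensor).
Premise 10, O(¬badge_in -> ¬calibrate_sensor), contraposes to O(calibrate_sensor -> badge_in); with O(calibrate_sensor) we get O(badge_in).
The contrapositive of premise 5 (O(reject_report -> ¬badge_in)) is O(badge_in -> ¬reject_report), and O(badge_in) is already established, so O(¬reject_report).
Premise 6, O(escalate_prescription -> reject_report), contraposes to O(¬reject_report -> ¬escalate_prescription); with O(¬reject_report) we get O(¬escalate_prescription).
The contrapositive of premise 2 (O(¬file_protocol -> escalate_prescription)) is O(¬escalate_prescription -> file_protocol), and O(¬escalate_prescription) is already established, so O(file_protocol).
Premises 1, 3, 4, 8, 9, 12 do not contribute to this derivation.
Hence file_protocol is obligatory.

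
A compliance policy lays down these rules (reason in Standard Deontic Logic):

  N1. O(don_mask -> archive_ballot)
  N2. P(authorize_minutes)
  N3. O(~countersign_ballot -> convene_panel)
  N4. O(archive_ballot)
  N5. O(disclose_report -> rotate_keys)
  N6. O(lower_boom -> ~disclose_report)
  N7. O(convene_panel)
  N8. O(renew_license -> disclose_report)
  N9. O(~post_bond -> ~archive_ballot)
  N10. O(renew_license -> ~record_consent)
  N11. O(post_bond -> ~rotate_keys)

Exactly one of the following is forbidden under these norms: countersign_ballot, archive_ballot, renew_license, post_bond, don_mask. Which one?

renew_license

From premise 4 we have O(archive_ballot).
The contrapositive of premise 9 (O(~post_bond -> ~archive_ballot)) is O(archive_ballot -> post_bond), and O(archive_ballot) is already established, so O(post_bond).
With premise 11, O(post_bond -> ~rotate_keys), the K-axiom yields O(~rotate_keys).
The contrapositive of premise 5 (O(disclose_report -> rotate_keys)) is O(~rotate_keys -> ~disclose_report), and O(~rotate_keys) is already established, so O(~disclose_report).
Premise 8, O(renew_license -> disclose_report), contraposes to O(~disclose_report -> ~renew_license); with O(~disclose_report) we get O(~renew_license).
So O(~renew_license) holds, i.e. renew_license is forbidden. None of the other listed options is forbidden under the premises.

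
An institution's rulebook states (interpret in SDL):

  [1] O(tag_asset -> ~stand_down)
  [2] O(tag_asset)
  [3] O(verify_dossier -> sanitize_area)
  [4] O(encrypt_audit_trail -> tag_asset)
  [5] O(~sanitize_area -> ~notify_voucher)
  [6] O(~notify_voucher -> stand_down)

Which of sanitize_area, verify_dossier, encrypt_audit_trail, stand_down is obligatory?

Premise 2 states O(tag_asset) outright.
Applying K to premise 1 (O(tag_asset -> ~stand_down)) and O(tag_asset) yields O(~stand_down).
Premise 6 is O(~notify_voucher -> stand_down); contrapositively O(~stand_down -> notify_voucher). Since O(~stand_down) holds, K gives O(notify_voucher).
Premise 5, O(~sanitize_area -> ~notify_voucher), contraposes to O(notify_voucher -> sanitize_area); with O(notify_voucher) we get O(sanitize_area).
So O(sanitize_area) holds — sanitize_area is obligatory. None of the other listed options is made obligatory by any chain of premises.

sanitize_area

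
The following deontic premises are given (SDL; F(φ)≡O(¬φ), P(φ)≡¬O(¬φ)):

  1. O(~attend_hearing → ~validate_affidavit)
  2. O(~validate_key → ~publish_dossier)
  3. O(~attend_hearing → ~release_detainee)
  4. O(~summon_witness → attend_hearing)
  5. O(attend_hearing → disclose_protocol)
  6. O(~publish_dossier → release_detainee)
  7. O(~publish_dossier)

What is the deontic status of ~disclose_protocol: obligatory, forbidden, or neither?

Forbidden

Premise 7 states O(~publish_dossier) outright.
Premise 6 is O(~publish_dossier → release_detainee); since O(~publish_dossier), deontic closure gives O(release_detainee).
The contrapositive of premise 3 (O(~attend_hearing → ~release_detainee)) is O(release_detainee → attend_hearing), and O(release_detainee) is already established, so O(attend_hearing).
Premise 5 is O(attend_hearing → disclose_protocol); since O(attend_hearing), deontic closure gives O(disclose_protocol).
Premises 1, 2, 4 do not contribute to this derivation.
Thus O(disclose_protocol), which is F(~disclose_protocol): ~disclose_protocol is forbidden.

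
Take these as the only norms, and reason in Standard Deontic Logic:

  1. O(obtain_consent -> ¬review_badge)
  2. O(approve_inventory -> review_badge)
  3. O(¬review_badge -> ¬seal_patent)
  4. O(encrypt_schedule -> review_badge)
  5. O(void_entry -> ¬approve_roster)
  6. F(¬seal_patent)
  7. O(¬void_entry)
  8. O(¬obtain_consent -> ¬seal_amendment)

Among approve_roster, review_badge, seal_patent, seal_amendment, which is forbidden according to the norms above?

Premise 6, F(¬seal_patent), is equivalent to O(seal_patent).
Premise 3, O(¬review_badge -> ¬seal_patent), contraposes to O(seal_patent -> review_badge); with O(seal_patent) we get O(review_badge).
Premise 1, O(obtain_consent -> ¬review_badge), contraposes to O(review_badge -> ¬obtain_consent); with O(review_badge) we get O(¬obtain_consent).
Applying K to premise 8 (O(¬obtain_consent -> ¬seal_amendment)) and O(¬obtain_consent) yields O(¬seal_amendment).
So O(¬seal_amendment) holds, i.e. seal_amendment is forbidden. None of the other listed options is forbidden under the premises.

seal_amendment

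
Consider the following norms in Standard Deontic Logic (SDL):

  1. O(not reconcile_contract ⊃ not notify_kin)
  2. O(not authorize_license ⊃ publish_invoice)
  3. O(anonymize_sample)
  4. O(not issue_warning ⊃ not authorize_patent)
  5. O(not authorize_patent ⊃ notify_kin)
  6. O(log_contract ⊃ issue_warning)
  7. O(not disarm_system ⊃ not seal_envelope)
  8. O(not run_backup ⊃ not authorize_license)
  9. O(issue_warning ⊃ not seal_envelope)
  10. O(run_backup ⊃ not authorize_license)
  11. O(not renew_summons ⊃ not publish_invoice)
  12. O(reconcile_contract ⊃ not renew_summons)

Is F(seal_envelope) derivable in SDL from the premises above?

Yes

By case analysis on run_backup: premise 10 gives O(run_backup ⊃ not authorize_license) and premise 8 gives O(not run_backup ⊃ not authorize_license), so O(not authorize_license) either way.
From O(not authorize_license) and premise 2, O(not authorize_license ⊃ publish_invoice), we obtain O(publish_invoice).
Premise 11, O(not renew_summons ⊃ not publish_invoice), contraposes to O(publish_invoice ⊃ renew_summons); with O(publish_invoice) we get O(renew_summons).
The contrapositive of premise 12 (O(reconcile_contract ⊃ not renew_summons)) is O(renew_summons ⊃ not reconcile_contract), and O(renew_summons) is already established, so O(not reconcile_contract).
Applying K to premise 1 (O(not reconcile_contract ⊃ not notify_kin)) and O(not reconcile_contract) yields O(not notify_kin).
Premise 5 is O(not authorize_patent ⊃ notify_kin); contrapositively O(not notify_kin ⊃ authorize_patent). Since O(not notify_kin) holds, K gives O(authorize_patent).
Premise 4, O(not issue_warning ⊃ not authorize_patent), contraposes to O(authorize_patent ⊃ issue_warning); with O(authorize_patent) we get O(issue_warning).
With premise 9, O(issue_warning ⊃ not seal_envelope), the K-axiom yields O(not seal_envelope).
Premises 3, 6, 7 do not contribute to this derivation.
So O(not seal_envelope) holds, i.e. F(seal_envelope). The claim follows.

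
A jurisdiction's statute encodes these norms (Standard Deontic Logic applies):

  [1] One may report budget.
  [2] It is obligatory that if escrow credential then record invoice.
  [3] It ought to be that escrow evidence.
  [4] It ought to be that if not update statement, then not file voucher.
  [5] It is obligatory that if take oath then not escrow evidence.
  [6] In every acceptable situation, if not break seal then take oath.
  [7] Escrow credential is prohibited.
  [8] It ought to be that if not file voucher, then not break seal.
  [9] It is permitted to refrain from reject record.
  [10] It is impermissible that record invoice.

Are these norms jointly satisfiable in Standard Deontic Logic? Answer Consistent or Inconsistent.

Consistent

Premise 2 is O(escrow_credential → record_invoice), but O(escrow_credential) is not derivable from the premises, so it does not yield O(record_invoice).
So O(record_invoice) is not derivable, and the apparent clash with O(¬record_invoice) does not arise.
A world satisfying every obligation exists (e.g. break_seal=true, escrow_credential=false, escrow_evidence=true, file_voucher=true, record_invoice=false, reject_record=false, report_budget=false, take_oath=false, update_statement=true); no atom is both obligatory and forbidden, so the set is consistent.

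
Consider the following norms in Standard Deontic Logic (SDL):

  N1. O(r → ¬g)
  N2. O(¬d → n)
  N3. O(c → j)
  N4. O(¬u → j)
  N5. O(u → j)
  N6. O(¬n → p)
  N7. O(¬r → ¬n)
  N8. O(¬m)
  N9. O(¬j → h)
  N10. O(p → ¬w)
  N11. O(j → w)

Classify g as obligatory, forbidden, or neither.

Premises 4 and 5 are O(¬u → j) and O(u → j); every ideal world satisfies ¬u or u, so in either case j holds — hence O(j).
With premise 11, O(j → w), the K-axiom yields O(w).
The contrapositive of premise 10 (O(p → ¬w)) is O(w → ¬p), and O(w) is already established, so O(¬p).
Premise 6 is O(¬n → p); contrapositively O(¬p → n). Since O(¬p) holds, K gives O(n).
Premise 7 is O(¬r → ¬n); contrapositively O(n → r). Since O(n) holds, K gives O(r).
From O(r) and premise 1, O(r → ¬g), we obtain O(¬g).
Premises 2, 3, 8, 9 do not contribute to this derivation.
Thus O(¬g), which is F(g): g is forbidden.

Forbidden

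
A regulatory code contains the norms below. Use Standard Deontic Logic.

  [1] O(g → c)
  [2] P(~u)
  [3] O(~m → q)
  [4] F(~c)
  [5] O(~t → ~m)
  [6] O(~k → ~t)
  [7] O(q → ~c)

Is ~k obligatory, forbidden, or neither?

F(~c) at premise 4 means O(c).
Premise 7, O(q → ~c), contraposes to O(c → ~q); with O(c) we get O(~q).
Premise 3, O(~m → q), contraposes to O(~q → m); with O(~q) we get O(m).
Premise 5, O(~t → ~m), contraposes to O(m → t); with O(m) we get O(t).
Premise 6, O(~k → ~t), contraposes to O(t → k); with O(t) we get O(k).
Premises 1, 2 do not contribute to this derivation.
Thus O(k), which is F(~k): ~k is forbidden.

Forbidden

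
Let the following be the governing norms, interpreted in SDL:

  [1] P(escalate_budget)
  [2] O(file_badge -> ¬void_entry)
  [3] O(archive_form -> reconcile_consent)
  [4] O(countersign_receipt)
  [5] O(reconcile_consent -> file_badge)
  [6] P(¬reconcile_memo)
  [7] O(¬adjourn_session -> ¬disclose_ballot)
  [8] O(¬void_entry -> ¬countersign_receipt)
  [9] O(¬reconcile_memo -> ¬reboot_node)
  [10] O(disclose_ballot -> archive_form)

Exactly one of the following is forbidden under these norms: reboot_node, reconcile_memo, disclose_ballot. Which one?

Premise 4 states O(countersign_receipt) outright.
Premise 8, O(¬void_entry -> ¬countersign_receipt), contraposes to O(countersign_receipt -> void_entry); with O(countersign_receipt) we get O(void_entry).
Premise 2, O(file_badge -> ¬void_entry), contraposes to O(void_entry -> ¬file_badge); with O(void_entry) we get O(¬file_badge).
Premise 5, O(reconcile_consent -> file_badge), contraposes to O(¬file_badge -> ¬reconcile_consent); with O(¬file_badge) we get O(¬reconcile_consent).
Premise 3, O(archive_form -> reconcile_consent), contraposes to O(¬reconcile_consent -> ¬archive_form); with O(¬reconcile_consent) we get O(¬archive_form).
Premise 10 is O(disclose_ballot -> archive_form); contrapositively O(¬archive_form -> ¬disclose_ballot). Since O(¬archive_form) holds, K gives O(¬disclose_ballot).
So O(¬disclose_ballot) holds, i.e. disclose_ballot is forbidden. None of the other listed options is forbidden under the premises.

disclose_ballot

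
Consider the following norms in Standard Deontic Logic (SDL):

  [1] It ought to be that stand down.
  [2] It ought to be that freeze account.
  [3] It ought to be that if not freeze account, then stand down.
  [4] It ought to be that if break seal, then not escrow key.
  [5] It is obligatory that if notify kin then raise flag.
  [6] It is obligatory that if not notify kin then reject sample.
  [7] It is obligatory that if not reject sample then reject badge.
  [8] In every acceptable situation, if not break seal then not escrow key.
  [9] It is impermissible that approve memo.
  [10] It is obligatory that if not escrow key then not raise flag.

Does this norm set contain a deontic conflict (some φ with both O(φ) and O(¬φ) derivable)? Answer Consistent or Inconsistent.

Premise 3 is O(¬freeze_account → stand_down); even if O(stand_down) held, inferring O(¬freeze_account) would be affirming the consequent — invalid.
So O(¬freeze_account) is not derivable, and the apparent clash with O(freeze_account) does not arise.
A world satisfying every obligation exists (e.g. approve_memo=false, break_seal=false, escrow_key=false, freeze_account=true, notify_kin=false, raise_flag=false, reject_badge=false, reject_sample=true, stand_down=true); no atom is both obligatory and forbidden, so the set is consistent.

Consistent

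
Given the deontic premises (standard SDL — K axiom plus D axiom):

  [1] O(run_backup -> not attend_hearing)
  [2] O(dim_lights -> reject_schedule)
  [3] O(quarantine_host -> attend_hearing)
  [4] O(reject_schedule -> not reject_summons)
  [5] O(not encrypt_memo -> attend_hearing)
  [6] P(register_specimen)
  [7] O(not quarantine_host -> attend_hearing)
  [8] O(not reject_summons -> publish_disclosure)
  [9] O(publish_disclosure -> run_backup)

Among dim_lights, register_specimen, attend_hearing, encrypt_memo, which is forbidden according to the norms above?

Premises 7 and 3 are O(not quarantine_host -> attend_hearing) and O(quarantine_host -> attend_hearing); every ideal world satisfies not quarantine_host or quarantine_host, so in either case attend_hearing holds — hence O(attend_hearing).
Premise 1, O(run_backup -> not attend_hearing), contraposes to O(attend_hearing -> not run_backup); with O(attend_hearing) we get O(not run_backup).
Premise 9 is O(publish_disclosure -> run_backup); contrapositively O(not run_backup -> not publish_disclosure). Since O(not run_backup) holds, K gives O(not publish_disclosure).
The contrapositive of premise 8 (O(not reject_summons -> publish_disclosure)) is O(not publish_disclosure -> reject_summons), and O(not publish_disclosure) is already established, so O(reject_summons).
Premise 4 is O(reject_schedule -> not reject_summons); contrapositively O(reject_summons -> not reject_schedule). Since O(reject_summons) holds, K gives O(not reject_schedule).
The contrapositive of premise 2 (O(dim_lights -> reject_schedule)) is O(not reject_schedule -> not dim_lights), and O(not reject_schedule) is already established, so O(not dim_lights).
So O(not dim_lights) holds, i.e. dim_lights is forbidden. None of the other listed options is forbidden under the premises.

dim_lights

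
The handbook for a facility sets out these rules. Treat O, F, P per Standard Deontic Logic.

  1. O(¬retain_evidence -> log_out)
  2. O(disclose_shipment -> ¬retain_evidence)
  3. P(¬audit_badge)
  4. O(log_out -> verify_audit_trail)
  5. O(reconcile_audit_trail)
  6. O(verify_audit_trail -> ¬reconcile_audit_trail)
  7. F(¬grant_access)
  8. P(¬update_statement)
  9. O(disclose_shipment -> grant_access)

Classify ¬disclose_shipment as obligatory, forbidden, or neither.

Obligatory

Premise 5 gives O(reconcile_audit_trail).
Premise 6 is O(verify_audit_trail -> ¬reconcile_audit_trail); contrapositively O(reconcile_audit_trail -> ¬verify_audit_trail). Since O(reconcile_audit_trail) holds, K gives O(¬verify_audit_trail).
Premise 4, O(log_out -> verify_audit_trail), contraposes to O(¬verify_audit_trail -> ¬log_out); with O(¬verify_audit_trail) we get O(¬log_out).
Premise 1, O(¬retain_evidence -> log_out), contraposes to O(¬log_out -> retain_evidence); with O(¬log_out) we get O(retain_evidence).
The contrapositive of premise 2 (O(disclose_shipment -> ¬retain_evidence)) is O(retain_evidence -> ¬disclose_shipment), and O(retain_evidence) is already established, so O(¬disclose_shipment).
Premises 3, 7, 8, 9 do not contribute to this derivation.
Hence ¬disclose_shipment is obligatory.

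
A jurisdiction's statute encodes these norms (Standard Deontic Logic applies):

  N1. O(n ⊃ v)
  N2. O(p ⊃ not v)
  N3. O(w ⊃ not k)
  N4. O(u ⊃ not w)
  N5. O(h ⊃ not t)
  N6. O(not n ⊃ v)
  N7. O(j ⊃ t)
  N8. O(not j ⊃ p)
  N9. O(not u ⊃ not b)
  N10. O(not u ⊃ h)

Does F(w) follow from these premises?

Premises 1 and 6 are O(n ⊃ v) and O(not n ⊃ v); every ideal world satisfies n or not n, so in either case v holds — hence O(v).
Premise 2, O(p ⊃ not v), contraposes to O(v ⊃ not p); with O(v) we get O(not p).
The contrapositive of premise 8 (O(not j ⊃ p)) is O(not p ⊃ j), and O(not p) is already established, so O(j).
Applying K to premise 7 (O(j ⊃ t)) and O(j) yields O(t).
Premise 5 is O(h ⊃ not t); contrapositively O(t ⊃ not h). Since O(t) holds, K gives O(not h).
Premise 10 is O(not u ⊃ h); contrapositively O(not h ⊃ u). Since O(not h) holds, K gives O(u).
Premise 4 is O(u ⊃ not w); since O(u), deontic closure gives O(not w).
Premises 3, 9 do not contribute to this derivation.
So O(not w) holds, i.e. F(w). The claim follows.

Yes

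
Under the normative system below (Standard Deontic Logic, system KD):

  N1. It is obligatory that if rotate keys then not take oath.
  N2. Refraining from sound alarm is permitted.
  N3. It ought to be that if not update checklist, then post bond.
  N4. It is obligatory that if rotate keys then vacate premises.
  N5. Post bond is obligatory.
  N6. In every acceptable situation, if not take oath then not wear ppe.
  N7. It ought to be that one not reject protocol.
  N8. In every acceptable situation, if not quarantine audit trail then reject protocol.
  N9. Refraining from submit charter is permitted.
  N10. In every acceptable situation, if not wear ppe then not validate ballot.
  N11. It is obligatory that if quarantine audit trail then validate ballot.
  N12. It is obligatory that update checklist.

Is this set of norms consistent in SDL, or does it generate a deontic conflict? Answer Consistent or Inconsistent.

Premise 3 is O(¬update_checklist → post_bond); even if O(post_bond) held, inferring O(¬update_checklist) would be affirming the consequent — invalid.
So O(¬update_checklist) is not derivable, and the apparent clash with O(update_checklist) does not arise.
A world satisfying every obligation exists (e.g. post_bond=true, quarantine_audit_trail=true, reject_protocol=false, rotate_keys=false, sound_alarm=false, submit_charter=false, take_oath=true, update_checklist=true, vacate_premises=false, validate_ballot=true, wear_ppe=true); no atom is both obligatory and forbidden, so the set is consistent.

Consistent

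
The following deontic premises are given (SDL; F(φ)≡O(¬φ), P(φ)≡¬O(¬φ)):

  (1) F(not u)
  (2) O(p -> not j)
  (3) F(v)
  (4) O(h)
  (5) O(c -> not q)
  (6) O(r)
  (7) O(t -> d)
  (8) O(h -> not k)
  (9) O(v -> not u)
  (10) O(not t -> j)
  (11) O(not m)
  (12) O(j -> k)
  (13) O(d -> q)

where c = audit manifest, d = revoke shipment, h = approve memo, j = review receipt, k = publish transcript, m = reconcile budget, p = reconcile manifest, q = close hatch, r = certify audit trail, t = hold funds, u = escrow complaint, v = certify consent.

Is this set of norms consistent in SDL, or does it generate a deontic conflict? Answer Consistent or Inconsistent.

Premise 9 is O(v -> not u), but O(v) is not derivable from the premises, so it does not yield O(not u).
So O(not u) is not derivable, and the apparent clash with O(u) does not arise.
A world satisfying every obligation exists (e.g. c=false, d=true, h=true, j=false, k=false, m=false, p=false, q=true, r=true, t=true, u=true, v=false); no atom is both obligatory and forbidden, so the set is consistent.

Consistent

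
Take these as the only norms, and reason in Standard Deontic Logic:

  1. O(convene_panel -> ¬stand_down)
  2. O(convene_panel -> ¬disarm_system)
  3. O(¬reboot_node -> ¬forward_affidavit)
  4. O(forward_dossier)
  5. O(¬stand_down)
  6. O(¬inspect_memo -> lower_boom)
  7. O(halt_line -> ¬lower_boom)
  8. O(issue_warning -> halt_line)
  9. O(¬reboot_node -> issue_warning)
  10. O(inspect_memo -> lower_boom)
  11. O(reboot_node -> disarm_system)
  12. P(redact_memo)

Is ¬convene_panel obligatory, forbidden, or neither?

Premises 6 and 10 cover both cases: O(¬inspect_memo -> lower_boom) and O(inspect_memo -> lower_boom). Since ¬inspect_memo ∨ inspect_memo is a tautology, O(lower_boom) follows.
Premise 7, O(halt_line -> ¬lower_boom), contraposes to O(lower_boom -> ¬halt_line); with O(lower_boom) we get O(¬halt_line).
Premise 8, O(issue_warning -> halt_line), contraposes to O(¬halt_line -> ¬issue_warning); with O(¬halt_line) we get O(¬issue_warning).
The contrapositive of premise 9 (O(¬reboot_node -> issue_warning)) is O(¬issue_warning -> reboot_node), and O(¬issue_warning) is already established, so O(reboot_node).
Premise 11 is O(reboot_node -> disarm_system); since O(reboot_node), deontic closure gives O(disarm_system).
Premise 2 is O(convene_panel -> ¬disarm_system); contrapositively O(disarm_system -> ¬convene_panel). Since O(disarm_system) holds, K gives O(¬convene_panel).
Premises 1, 3, 4, 5, 12 do not contribute to this derivation.
Hence ¬convene_panel is obligatory.

Obligatory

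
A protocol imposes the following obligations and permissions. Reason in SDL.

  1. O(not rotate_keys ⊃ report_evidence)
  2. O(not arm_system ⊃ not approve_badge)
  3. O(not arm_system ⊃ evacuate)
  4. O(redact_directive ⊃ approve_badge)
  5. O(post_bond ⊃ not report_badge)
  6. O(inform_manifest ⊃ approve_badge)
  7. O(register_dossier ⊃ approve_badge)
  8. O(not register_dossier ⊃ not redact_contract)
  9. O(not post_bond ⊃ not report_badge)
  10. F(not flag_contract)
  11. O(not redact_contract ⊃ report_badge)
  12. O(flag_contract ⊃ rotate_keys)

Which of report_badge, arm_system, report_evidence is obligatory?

arm_system

Premises 5 and 9 cover both cases: O(post_bond ⊃ not report_badge) and O(not post_bond ⊃ not report_badge). Since post_bond ∨ not post_bond is a tautology, O(not report_badge) follows.
The contrapositive of premise 11 (O(not redact_contract ⊃ report_badge)) is O(not report_badge ⊃ redact_contract), and O(not report_badge) is already established, so O(redact_contract).
The contrapositive of premise 8 (O(not register_dossier ⊃ not redact_contract)) is O(redact_contract ⊃ register_dossier), and O(redact_contract) is already established, so O(register_dossier).
With premise 7, O(register_dossier ⊃ approve_badge), the K-axiom yields O(approve_badge).
The contrapositive of premise 2 (O(not arm_system ⊃ not approve_badge)) is O(approve_badge ⊃ arm_system), and O(approve_badge) is already established, so O(arm_system).
So O(arm_system) holds — arm_system is obligatory. None of the other listed options is made obligatory by any chain of premises.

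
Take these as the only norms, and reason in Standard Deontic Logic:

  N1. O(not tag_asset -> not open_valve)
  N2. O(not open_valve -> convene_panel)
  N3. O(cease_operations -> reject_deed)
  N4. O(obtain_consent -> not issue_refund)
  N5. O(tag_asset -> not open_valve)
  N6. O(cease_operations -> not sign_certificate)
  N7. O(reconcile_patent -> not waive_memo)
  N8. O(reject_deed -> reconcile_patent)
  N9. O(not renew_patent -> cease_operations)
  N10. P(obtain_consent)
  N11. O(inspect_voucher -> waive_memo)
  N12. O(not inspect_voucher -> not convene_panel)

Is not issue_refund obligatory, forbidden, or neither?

Neither

Premise 4 is O(obtain_consent -> not issue_refund), but O(obtain_consent) is not derivable from the premises (the permission P(obtain_consent) asserts only not O(not obtain_consent), not O(obtain_consent)), so it does not yield O(not issue_refund).
No premise or chain of K-axiom applications forces O(not issue_refund), and none forces O(issue_refund). So not issue_refund is neither obligatory nor forbidden under these norms.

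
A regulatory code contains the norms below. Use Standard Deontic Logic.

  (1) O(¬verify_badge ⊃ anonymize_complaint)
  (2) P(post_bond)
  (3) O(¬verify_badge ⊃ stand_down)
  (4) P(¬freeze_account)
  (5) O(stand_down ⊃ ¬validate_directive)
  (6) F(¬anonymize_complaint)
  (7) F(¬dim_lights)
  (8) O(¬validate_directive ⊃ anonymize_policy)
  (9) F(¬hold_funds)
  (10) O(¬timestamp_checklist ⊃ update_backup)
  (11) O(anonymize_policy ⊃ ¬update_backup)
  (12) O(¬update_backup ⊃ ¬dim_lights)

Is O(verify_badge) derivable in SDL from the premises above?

Premise 7, F(¬dim_lights), is equivalent to O(dim_lights).
The contrapositive of premise 12 (O(¬update_backup ⊃ ¬dim_lights)) is O(dim_lights ⊃ update_backup), and O(dim_lights) is already established, so O(update_backup).
The contrapositive of premise 11 (O(anonymize_policy ⊃ ¬update_backup)) is O(update_backup ⊃ ¬anonymize_policy), and O(update_backup) is already established, so O(¬anonymize_policy).
Premise 8, O(¬validate_directive ⊃ anonymize_policy), contraposes to O(¬anonymize_policy ⊃ validate_directive); with O(¬anonymize_policy) we get O(validate_directive).
The contrapositive of premise 5 (O(stand_down ⊃ ¬validate_directive)) is O(validate_directive ⊃ ¬stand_down), and O(validate_directive) is already established, so O(¬stand_down).
Premise 3 is O(¬verify_badge ⊃ stand_down); contrapositively O(¬stand_down ⊃ verify_badge). Since O(¬stand_down) holds, K gives O(verify_badge).
Premises 1, 2, 4, 6, 9, 10 do not contribute to this derivation.
So O(verify_badge) follows.

Yes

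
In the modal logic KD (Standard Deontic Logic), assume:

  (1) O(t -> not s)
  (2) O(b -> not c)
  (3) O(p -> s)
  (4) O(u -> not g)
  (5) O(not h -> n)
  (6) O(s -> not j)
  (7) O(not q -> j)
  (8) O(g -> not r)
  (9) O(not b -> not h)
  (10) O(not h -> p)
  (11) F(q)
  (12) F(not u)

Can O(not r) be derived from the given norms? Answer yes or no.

Premise 8 is O(g -> not r), but O(g) is not derivable from the premises, so it does not yield O(not r).
No other premise forces O(not r). An ideal world satisfying every premise can still have not r false, so O(not r) is not derivable.

No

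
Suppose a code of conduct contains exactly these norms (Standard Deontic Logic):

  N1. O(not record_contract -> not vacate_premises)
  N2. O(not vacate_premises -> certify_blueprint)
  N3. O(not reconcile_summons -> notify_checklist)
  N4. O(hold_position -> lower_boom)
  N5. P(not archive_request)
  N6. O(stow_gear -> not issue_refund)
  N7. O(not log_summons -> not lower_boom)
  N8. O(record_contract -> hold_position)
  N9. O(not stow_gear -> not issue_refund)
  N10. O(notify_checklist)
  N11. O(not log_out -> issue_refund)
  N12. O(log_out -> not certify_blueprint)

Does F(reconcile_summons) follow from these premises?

Premise 3 is O(not reconcile_summons -> notify_checklist); even if O(notify_checklist) held, inferring O(not reconcile_summons) would be affirming the consequent — invalid.
No other premise forces O(not reconcile_summons). An ideal world satisfying every premise can still have reconcile_summons true, so F(reconcile_summons) is not derivable.

No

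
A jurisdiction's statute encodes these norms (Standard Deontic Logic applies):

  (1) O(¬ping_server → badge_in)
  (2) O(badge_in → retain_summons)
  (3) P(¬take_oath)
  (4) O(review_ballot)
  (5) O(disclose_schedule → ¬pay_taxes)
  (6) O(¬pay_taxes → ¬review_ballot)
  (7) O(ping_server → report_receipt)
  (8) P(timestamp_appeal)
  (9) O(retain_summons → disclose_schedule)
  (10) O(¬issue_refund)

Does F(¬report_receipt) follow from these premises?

Premise 4 states O(review_ballot) outright.
Premise 6, O(¬pay_taxes → ¬review_ballot), contraposes to O(review_ballot → pay_taxes); with O(review_ballot) we get O(pay_taxes).
The contrapositive of premise 5 (O(disclose_schedule → ¬pay_taxes)) is O(pay_taxes → ¬disclose_schedule), and O(pay_taxes) is already established, so O(¬disclose_schedule).
Premise 9, O(retain_summons → disclose_schedule), contraposes to O(¬disclose_schedule → ¬retain_summons); with O(¬disclose_schedule) we get O(¬retain_summons).
The contrapositive of premise 2 (O(badge_in → retain_summons)) is O(¬retain_summons → ¬badge_in), and O(¬retain_summons) is already established, so O(¬badge_in).
Premise 1 is O(¬ping_server → badge_in); contrapositively O(¬badge_in → ping_server). Since O(¬badge_in) holds, K gives O(ping_server).
Applying K to premise 7 (O(ping_server → report_receipt)) and O(ping_server) yields O(report_receipt).
Premises 3, 8, 10 do not contribute to this derivation.
So O(report_receipt) holds, i.e. F(¬report_receipt). The claim follows.

Yes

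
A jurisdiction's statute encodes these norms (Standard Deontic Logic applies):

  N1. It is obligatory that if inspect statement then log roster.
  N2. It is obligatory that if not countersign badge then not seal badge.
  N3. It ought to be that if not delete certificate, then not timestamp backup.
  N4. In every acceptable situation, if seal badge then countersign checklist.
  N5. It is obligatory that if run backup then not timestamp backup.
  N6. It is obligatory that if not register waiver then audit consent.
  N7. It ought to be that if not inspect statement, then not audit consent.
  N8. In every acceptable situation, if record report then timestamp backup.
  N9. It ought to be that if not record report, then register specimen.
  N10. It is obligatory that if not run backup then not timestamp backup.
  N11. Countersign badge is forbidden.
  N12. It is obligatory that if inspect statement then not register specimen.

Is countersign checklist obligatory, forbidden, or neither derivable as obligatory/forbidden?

Premise 4 is O(seal_badge → countersign_checklist), but O(seal_badge) is not derivable from the premises, so it does not yield O(countersign_checklist).
No premise or chain of K-axiom applications forces O(countersign_checklist), and none forces O(¬countersign_checklist). So countersign_checklist is neither obligatory nor forbidden under these norms.

Neither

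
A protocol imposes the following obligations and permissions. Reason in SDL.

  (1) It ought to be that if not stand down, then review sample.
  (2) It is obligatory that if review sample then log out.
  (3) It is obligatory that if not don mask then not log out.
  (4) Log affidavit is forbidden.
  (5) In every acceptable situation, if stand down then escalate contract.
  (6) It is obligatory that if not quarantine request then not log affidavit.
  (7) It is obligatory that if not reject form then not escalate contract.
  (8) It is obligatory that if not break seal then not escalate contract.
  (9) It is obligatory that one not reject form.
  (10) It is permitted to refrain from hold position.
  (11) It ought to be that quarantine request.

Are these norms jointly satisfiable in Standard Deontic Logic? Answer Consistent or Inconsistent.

Consistent

Premise 6 is O(¬quarantine_request → ¬log_affidavit); even if O(¬log_affidavit) held, inferring O(¬quarantine_request) would be affirming the consequent — invalid.
So O(¬quarantine_request) is not derivable, and the apparent clash with O(quarantine_request) does not arise.
A world satisfying every obligation exists (e.g. break_seal=false, don_mask=true, escalate_contract=false, hold_position=false, log_affidavit=false, log_out=true, quarantine_request=true, reject_form=false, review_sample=true, stand_down=false); no atom is both obligatory and forbidden, so the set is consistent.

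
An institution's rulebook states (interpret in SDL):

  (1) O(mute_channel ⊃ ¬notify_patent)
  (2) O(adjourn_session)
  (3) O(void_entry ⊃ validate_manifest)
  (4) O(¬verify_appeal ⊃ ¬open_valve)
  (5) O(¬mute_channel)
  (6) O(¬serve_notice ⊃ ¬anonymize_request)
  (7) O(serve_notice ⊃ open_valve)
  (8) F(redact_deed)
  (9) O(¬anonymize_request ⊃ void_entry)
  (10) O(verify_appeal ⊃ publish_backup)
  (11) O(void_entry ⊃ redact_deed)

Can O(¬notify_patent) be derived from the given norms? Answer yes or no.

Premise 1 is O(mute_channel ⊃ ¬notify_patent), but O(mute_channel) is not derivable from the premises, so it does not yield O(¬notify_patent).
No other premise forces O(¬notify_patent). An ideal world satisfying every premise can still have ¬notify_patent false, so O(¬notify_patent) is not derivable.

No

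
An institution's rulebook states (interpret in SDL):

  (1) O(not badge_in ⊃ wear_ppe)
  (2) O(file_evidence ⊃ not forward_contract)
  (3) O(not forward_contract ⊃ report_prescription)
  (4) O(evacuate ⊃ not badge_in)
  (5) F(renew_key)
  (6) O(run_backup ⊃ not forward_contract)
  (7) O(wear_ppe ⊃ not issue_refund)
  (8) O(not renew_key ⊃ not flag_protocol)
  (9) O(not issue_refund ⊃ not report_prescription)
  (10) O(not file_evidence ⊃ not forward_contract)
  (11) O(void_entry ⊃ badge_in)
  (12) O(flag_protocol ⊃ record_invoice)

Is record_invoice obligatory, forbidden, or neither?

Premise 12 is O(flag_protocol ⊃ record_invoice), but O(flag_protocol) is not derivable from the premises, so it does not yield O(record_invoice).
No premise or chain of K-axiom applications forces O(record_invoice), and none forces O(not record_invoice). So record_invoice is neither obligatory nor forbidden under these norms.

Neither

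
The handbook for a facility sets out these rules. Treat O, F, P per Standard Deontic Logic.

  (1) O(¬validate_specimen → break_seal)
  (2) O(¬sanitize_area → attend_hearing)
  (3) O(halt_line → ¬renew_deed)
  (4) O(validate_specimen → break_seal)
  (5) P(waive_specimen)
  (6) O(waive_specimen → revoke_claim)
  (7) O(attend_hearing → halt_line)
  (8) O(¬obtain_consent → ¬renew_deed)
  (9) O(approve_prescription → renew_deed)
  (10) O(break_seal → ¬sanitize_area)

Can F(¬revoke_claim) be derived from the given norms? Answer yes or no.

Premise 6 is O(waive_specimen → revoke_claim), but O(waive_specimen) is not derivable from the premises (the permission P(waive_specimen) asserts only ¬O(¬waive_specimen), not O(waive_specimen)), so it does not yield O(revoke_claim).
No other premise forces O(revoke_claim). An ideal world satisfying every premise can still have ¬revoke_claim true, so F(¬revoke_claim) is not derivable.

No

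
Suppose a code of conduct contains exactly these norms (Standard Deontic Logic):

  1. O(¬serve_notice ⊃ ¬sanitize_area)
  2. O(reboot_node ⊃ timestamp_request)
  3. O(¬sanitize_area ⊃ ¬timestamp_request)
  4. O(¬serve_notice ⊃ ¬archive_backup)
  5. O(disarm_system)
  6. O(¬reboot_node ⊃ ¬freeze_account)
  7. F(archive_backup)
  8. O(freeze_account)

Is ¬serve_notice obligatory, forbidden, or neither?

Premise 8 gives O(freeze_account).
The contrapositive of premise 6 (O(¬reboot_node ⊃ ¬freeze_account)) is O(freeze_account ⊃ reboot_node), and O(freeze_account) is already established, so O(reboot_node).
Premise 2 is O(reboot_node ⊃ timestamp_request); since O(reboot_node), deontic closure gives O(timestamp_request).
The contrapositive of premise 3 (O(¬sanitize_area ⊃ ¬timestamp_request)) is O(timestamp_request ⊃ sanitize_area), and O(timestamp_request) is already established, so O(sanitize_area).
The contrapositive of premise 1 (O(¬serve_notice ⊃ ¬sanitize_area)) is O(sanitize_area ⊃ serve_notice), and O(sanitize_area) is already established, so O(serve_notice).
Premises 4, 5, 7 do not contribute to this derivation.
Thus O(serve_notice), which is F(¬serve_notice): ¬serve_notice is forbidden.

Forbidden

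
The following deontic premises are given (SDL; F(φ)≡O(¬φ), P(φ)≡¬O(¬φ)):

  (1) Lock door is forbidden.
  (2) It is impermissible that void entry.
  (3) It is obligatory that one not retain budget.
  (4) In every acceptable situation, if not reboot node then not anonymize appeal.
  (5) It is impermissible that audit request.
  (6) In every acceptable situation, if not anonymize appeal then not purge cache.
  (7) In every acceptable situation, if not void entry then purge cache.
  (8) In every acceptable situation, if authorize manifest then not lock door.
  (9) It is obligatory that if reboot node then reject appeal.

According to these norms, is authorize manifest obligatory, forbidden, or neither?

Premise 8 is O(authorize_manifest → ¬lock_door); even if O(¬lock_door) held, inferring O(authorize_manifest) would be affirming the consequent — invalid.
No premise or chain of K-axiom applications forces O(authorize_manifest), and none forces O(¬authorize_manifest). So authorize_manifest is neither obligatory nor forbidden under these norms.

Neither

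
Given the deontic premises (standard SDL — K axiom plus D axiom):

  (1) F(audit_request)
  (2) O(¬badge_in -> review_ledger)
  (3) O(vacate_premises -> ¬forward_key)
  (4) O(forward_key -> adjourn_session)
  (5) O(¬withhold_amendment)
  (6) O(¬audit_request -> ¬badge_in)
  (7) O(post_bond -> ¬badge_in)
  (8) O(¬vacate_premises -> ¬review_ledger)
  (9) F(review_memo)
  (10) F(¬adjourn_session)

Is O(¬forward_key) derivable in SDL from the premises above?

Premise 1 is F(audit_request), i.e. O(¬audit_request).
Premise 6 is O(¬audit_request -> ¬badge_in); since O(¬audit_request), deontic closure gives O(¬badge_in).
From O(¬badge_in) and premise 2, O(¬badge_in -> review_ledger), we obtain O(review_ledger).
Premise 8, O(¬vacate_premises -> ¬review_ledger), contraposes to O(review_ledger -> vacate_premises); with O(review_ledger) we get O(vacate_premises).
Premise 3 is O(vacate_premises -> ¬forward_key); since O(vacate_premises), deontic closure gives O(¬forward_key).
Premises 4, 5, 7, 9, 10 do not contribute to this derivation.
So O(¬forward_key) follows.

Yes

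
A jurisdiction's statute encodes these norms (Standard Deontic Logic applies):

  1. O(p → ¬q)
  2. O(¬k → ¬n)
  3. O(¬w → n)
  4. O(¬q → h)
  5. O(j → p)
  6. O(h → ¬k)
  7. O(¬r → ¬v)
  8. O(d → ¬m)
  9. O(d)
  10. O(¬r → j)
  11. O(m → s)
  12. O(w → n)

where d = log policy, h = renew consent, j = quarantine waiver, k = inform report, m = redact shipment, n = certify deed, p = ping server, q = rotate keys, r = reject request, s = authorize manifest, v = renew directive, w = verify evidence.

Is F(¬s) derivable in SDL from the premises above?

No

Premise 11 is O(m → s), but O(m) is not derivable from the premises, so it does not yield O(s).
No other premise forces O(s). An ideal world satisfying every premise can still have ¬s true, so F(¬s) is not derivable.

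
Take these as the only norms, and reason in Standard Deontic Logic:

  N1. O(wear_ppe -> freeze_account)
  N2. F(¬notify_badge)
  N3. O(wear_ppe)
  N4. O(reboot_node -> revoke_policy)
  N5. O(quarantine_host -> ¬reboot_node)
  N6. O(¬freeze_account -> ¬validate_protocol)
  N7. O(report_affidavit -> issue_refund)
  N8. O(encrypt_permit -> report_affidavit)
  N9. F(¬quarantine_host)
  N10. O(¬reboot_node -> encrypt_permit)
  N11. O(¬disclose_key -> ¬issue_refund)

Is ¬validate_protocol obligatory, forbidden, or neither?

Premise 6 is O(¬freeze_account -> ¬validate_protocol), but O(¬freeze_account) is not derivable from the premises, so it does not yield O(¬validate_protocol).
No premise or chain of K-axiom applications forces O(¬validate_protocol), and none forces O(validate_protocol). So ¬validate_protocol is neither obligatory nor forbidden under these norms.

Neither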